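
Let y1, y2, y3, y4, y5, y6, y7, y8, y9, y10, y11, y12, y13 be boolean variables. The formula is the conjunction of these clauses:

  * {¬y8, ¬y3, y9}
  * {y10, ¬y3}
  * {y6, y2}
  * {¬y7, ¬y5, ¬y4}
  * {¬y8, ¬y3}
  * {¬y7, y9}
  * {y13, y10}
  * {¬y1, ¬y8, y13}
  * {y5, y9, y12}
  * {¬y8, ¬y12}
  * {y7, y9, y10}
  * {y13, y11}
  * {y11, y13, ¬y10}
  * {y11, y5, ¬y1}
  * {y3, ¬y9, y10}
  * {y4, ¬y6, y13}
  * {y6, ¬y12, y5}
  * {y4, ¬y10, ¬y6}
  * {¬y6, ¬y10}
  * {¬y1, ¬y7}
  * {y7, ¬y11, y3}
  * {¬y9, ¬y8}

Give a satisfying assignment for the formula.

y1 = 0, y2 = 1, y3 = 1, y4 = 0, y5 = 0, y6 = 0, y7 = 0, y8 = 0, y9 = 1, y10 = 1, y11 = 1, y12 = 0, y13 = 0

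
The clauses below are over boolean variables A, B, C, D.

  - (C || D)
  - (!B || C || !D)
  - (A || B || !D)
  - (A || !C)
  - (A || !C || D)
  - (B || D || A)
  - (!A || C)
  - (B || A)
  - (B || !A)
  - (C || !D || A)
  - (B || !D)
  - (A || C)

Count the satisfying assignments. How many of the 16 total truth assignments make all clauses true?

2

Satisfying assignments:
  A=1 B=1 C=1 D=0
  A=1 B=1 C=1 D=1
Count: 2.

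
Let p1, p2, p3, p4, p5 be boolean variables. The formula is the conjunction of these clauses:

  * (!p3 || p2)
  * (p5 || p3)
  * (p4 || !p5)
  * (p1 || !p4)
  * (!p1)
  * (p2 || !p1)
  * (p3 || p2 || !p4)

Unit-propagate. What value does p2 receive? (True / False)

True

(!p1) stands alone — p1 = False.
In (!p4 || p1), p1 is now false; !p4 must hold, so p4 = False.
(p4 || !p5): since p4 = False, the clause reduces to (!p5). p5 = False.
(p5 || p3): since p5 = False, the clause reduces to (p3). p3 = True.
From (p2 || !p3) and p3 = True: p2 = True.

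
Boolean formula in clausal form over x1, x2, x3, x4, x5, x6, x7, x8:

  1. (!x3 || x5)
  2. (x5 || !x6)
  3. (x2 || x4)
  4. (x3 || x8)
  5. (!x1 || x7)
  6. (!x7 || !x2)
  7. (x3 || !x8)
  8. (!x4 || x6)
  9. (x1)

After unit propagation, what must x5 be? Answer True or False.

Unit clause (x1) sets x1 = True.
From (!x1 || x7) and x1 = True: x7 = True.
In (!x2 || !x7), !x7 is now false; !x2 must hold, so x2 = False.
(x2 || x4): since x2 = False, the clause reduces to (x4). x4 = True.
(x6 || !x4) with x4 = True leaves only x6, so x6 = True.
(!x6 || x5) with x6 = True leaves only x5, so x5 = True.

True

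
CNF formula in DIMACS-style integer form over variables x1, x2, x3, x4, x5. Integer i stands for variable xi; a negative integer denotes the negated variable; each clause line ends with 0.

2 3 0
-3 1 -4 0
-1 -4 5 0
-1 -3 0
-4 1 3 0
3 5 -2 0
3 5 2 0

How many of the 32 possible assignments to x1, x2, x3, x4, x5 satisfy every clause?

The models are:
  x1=0 x2=0 x3=1 x4=0 x5=0
  x1=0 x2=0 x3=1 x4=0 x5=1
  x1=0 x2=1 x3=0 x4=0 x5=1
  x1=0 x2=1 x3=1 x4=0 x5=0
  x1=0 x2=1 x3=1 x4=0 x5=1
  x1=1 x2=1 x3=0 x4=0 x5=1
  x1=1 x2=1 x3=0 x4=1 x5=1
Count: 7.

7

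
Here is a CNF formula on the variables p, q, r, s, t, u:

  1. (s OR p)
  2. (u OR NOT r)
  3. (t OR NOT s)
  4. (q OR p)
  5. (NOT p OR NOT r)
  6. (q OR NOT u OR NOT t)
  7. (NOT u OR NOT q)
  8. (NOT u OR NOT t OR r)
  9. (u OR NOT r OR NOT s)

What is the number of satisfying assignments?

8

Case analysis on u and r:
  u=T, r=T: a clause becomes empty — 0.
  u=T, r=F: remaining (p,q,s,t) ∈ {(T,F,F,F)} — 1.
  u=F, r=T: a clause becomes empty — 0.
  u=F, r=F: 7 of the 16 assignments to (p,q,s,t) work.
Total: 0 + 1 + 0 + 7 = 8.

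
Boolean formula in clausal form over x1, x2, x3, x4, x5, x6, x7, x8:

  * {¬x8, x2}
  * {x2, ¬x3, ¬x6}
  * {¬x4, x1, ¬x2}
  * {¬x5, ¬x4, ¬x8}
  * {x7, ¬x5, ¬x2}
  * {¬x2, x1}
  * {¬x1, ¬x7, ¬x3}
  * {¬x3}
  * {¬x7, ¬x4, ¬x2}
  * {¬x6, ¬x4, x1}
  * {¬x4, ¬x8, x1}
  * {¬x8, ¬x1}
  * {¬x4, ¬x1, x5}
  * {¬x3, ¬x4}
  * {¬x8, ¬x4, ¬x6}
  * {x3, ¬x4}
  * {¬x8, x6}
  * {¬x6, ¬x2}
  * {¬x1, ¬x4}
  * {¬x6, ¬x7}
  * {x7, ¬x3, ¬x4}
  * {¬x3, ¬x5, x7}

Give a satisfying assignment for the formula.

x1=True  x2=False  x3=False  x4=False  x5=True  x6=False  x7=True  x8=False

The clause (¬x3) is unit: x3 must be False.
(¬x4) is a unit clause, so x4 = False.
x8 occurs only negated in the remaining clauses — set x8 = False.
Branch on x1: take x1 = True.
Set x2 = False and propagate.
For the remaining variables, x5 = True, x6 = False, x7 = True works.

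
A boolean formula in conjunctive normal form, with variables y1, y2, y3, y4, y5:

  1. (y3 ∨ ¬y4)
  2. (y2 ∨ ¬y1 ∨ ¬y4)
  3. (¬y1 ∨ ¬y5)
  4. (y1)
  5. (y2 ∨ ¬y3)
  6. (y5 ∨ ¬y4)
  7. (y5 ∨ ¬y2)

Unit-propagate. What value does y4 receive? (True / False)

Unit clause (y1) sets y1 = True.
(¬y5 ∨ ¬y1) with y1 = True leaves only ¬y5, so y5 = False.
(¬y4 ∨ y5): since y5 = False, the clause reduces to (¬y4). y4 = False.

False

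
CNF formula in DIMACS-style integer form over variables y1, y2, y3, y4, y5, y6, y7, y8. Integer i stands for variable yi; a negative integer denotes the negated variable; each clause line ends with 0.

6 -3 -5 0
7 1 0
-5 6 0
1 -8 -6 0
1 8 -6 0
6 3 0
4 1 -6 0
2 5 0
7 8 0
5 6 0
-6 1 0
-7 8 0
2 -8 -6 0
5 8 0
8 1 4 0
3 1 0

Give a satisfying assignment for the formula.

y1=1, y2=1, y3=1, y4=0, y5=1, y6=1, y7=1, y8=1

y1 occurs only positively in the remaining clauses — set y1 = True.
Pure literal: y2 appears only positively; assign y2 = True.
Set y3 = True and propagate.
The remaining clauses are satisfied by y4 = False, y5 = True, y6 = True, y7 = True, y8 = True.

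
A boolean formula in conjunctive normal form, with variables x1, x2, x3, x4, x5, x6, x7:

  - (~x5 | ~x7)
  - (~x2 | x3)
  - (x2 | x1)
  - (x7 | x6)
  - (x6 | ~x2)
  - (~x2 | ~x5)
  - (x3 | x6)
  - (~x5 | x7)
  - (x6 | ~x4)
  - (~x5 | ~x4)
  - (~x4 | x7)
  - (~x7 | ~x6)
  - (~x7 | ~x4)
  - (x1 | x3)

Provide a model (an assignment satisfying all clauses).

x1=True  x2=True  x3=True  x4=False  x5=False  x6=True  x7=False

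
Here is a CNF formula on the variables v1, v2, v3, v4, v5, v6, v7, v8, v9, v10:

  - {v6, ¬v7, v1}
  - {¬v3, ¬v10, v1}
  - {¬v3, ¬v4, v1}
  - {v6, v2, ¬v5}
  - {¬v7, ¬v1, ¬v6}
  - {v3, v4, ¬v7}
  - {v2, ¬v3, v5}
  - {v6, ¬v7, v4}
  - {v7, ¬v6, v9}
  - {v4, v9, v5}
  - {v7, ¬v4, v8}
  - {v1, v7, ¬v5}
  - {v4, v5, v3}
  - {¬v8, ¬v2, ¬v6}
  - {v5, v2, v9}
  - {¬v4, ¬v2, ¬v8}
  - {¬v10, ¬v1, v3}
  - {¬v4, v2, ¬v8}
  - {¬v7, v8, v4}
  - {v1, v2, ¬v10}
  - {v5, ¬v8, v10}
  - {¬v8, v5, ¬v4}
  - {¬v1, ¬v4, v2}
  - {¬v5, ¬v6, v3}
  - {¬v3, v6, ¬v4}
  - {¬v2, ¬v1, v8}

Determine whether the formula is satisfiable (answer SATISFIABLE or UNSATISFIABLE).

SATISFIABLE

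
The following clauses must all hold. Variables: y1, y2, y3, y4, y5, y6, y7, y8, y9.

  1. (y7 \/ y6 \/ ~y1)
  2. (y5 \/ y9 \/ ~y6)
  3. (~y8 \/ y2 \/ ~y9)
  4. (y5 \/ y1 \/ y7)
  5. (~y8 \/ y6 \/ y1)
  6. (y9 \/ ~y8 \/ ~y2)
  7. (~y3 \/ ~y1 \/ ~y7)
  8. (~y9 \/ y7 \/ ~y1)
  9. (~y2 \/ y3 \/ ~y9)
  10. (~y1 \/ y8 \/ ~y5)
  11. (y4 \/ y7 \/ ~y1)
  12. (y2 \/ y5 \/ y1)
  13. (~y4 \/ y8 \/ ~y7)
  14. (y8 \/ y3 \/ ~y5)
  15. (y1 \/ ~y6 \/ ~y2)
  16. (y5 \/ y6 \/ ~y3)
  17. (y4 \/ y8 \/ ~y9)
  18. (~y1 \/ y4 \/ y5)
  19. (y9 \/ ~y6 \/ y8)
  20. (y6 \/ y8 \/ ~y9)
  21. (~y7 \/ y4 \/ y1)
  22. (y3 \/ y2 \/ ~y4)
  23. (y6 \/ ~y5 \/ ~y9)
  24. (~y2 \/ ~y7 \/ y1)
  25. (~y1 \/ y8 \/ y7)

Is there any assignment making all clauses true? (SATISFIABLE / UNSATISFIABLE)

SATISFIABLE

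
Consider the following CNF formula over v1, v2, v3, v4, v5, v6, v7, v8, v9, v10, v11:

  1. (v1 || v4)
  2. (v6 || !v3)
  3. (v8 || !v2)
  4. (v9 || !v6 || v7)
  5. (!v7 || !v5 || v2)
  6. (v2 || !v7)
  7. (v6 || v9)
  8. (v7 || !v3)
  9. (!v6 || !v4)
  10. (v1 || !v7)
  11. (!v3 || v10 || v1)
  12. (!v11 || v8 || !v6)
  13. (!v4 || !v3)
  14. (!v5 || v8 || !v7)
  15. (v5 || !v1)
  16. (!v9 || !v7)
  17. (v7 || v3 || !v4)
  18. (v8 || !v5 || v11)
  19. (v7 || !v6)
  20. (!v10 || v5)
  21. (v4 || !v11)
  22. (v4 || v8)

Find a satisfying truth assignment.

v1=True, v2=True, v3=False, v4=False, v5=True, v6=False, v7=False, v8=True, v9=True, v10=False, v11=False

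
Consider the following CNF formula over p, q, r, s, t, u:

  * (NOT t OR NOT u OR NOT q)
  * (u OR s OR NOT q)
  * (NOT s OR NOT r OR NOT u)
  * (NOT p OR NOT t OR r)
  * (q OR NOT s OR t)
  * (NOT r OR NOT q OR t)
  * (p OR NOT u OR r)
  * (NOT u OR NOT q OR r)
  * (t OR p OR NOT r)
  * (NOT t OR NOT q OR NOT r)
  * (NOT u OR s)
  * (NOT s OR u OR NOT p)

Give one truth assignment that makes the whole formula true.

p=F  q=F  r=T  s=T  t=T  u=F

Check each clause:
  1. (NOT u OR NOT t OR NOT q) — NOT u is true.
  2. (s OR NOT q OR u) — s is true.
  3. (NOT s OR NOT u OR NOT r) — NOT u is true.
  4. (NOT p OR r OR NOT t) — r is true.
  5. (t OR q OR NOT s) — t is true.
  6. (NOT q OR NOT r OR t) — t is true.
  7. (NOT u OR r OR p) — NOT u is true.
  8. (r OR NOT q OR NOT u) — NOT u is true.
  9. (t OR p OR NOT r) — t is true.
  10. (NOT r OR NOT q OR NOT t) — NOT q is true.
  11. (NOT u OR s) — NOT u is true.
  12. (u OR NOT p OR NOT s) — NOT p is true.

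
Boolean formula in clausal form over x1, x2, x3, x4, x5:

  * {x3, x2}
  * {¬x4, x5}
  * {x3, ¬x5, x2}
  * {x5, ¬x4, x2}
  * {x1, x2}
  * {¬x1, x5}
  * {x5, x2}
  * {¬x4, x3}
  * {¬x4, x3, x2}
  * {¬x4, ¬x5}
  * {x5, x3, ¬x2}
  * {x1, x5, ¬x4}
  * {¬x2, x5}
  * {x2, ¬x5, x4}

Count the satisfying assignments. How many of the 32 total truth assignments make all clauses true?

4

The models are:
  x1=0 x2=1 x3=0 x4=0 x5=1
  x1=0 x2=1 x3=1 x4=0 x5=1
  x1=1 x2=1 x3=0 x4=0 x5=1
  x1=1 x2=1 x3=1 x4=0 x5=1
Count: 4.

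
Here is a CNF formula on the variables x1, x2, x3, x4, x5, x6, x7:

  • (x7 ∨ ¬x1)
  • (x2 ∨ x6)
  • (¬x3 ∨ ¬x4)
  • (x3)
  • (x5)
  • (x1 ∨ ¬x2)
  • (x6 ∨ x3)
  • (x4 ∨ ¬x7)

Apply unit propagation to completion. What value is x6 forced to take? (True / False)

True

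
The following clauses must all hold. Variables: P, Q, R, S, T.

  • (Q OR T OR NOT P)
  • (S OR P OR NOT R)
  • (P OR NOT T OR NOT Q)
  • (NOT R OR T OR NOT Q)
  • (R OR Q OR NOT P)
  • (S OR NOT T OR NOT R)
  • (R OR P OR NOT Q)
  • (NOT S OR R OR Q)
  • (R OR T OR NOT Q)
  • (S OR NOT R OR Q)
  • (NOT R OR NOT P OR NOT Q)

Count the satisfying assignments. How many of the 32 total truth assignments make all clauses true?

Satisfying assignments:
  P=0 Q=0 R=0 S=0 T=0
  P=0 Q=0 R=0 S=0 T=1
  P=0 Q=0 R=1 S=1 T=0
  P=0 Q=0 R=1 S=1 T=1
  P=1 Q=0 R=1 S=1 T=1
  P=1 Q=1 R=0 S=0 T=1
  P=1 Q=1 R=0 S=1 T=1
Count: 7.

7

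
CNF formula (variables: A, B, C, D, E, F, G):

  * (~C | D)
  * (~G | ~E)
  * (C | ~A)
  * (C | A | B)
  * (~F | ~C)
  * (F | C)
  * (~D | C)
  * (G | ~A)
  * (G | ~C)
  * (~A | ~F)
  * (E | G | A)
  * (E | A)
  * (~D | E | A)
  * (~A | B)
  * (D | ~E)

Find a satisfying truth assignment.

B occurs only positively in the remaining clauses — set B = True.
Try A = True.
  then C is forced to True.
  then D is forced to True.
  then F is forced to False.
  then G is forced to True.
  then E is forced to False.

A=1, B=1, C=1, D=1, E=0, F=0, G=1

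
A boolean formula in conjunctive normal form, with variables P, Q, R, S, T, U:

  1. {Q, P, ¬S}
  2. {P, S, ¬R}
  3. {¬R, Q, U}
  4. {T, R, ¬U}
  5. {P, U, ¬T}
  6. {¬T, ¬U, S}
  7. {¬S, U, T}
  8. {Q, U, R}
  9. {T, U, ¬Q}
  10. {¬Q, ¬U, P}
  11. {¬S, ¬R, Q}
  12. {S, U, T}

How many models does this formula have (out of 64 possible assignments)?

Case analysis on U and Q:
  U=T, Q=T: remaining (P,R,S,T) ∈ {(T,F,T,T); (T,T,F,F); (T,T,T,F); (T,T,T,T)} — 4.
  U=T, Q=F: remaining (P,R,S,T) ∈ {(T,F,T,T); (T,T,F,F)} — 2.
  U=F, Q=T: remaining (P,R,S,T) ∈ {(T,F,F,T); (T,F,T,T); (T,T,F,T); (T,T,T,T)} — 4.
  U=F, Q=F: a clause becomes empty — 0.
Total: 4 + 2 + 4 + 0 = 10.

10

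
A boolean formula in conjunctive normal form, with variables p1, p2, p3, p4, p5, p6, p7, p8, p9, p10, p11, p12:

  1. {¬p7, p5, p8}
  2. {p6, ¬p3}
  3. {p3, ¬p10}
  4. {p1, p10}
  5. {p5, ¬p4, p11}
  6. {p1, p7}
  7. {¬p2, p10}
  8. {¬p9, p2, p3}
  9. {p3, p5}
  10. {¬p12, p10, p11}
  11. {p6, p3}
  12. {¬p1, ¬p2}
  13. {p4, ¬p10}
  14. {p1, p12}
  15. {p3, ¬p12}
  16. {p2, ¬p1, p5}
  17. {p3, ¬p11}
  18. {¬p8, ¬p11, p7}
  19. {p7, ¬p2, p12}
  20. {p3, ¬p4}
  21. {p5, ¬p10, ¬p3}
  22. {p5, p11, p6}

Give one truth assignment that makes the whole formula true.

p1=T  p2=F  p3=T  p4=T  p5=T  p6=T  p7=T  p8=F  p9=T  p10=T  p11=F  p12=F

Check each clause:
  1. {p8, ¬p7, p5} — p5 is true.
  2. {p6, ¬p3} — p6 is true.
  3. {p3, ¬p10} — p3 is true.
  4. {p10, p1} — p1 is true.
  5. {p11, p5, ¬p4} — p5 is true.
  6. {p7, p1} — p1 is true.
  7. {¬p2, p10} — p10 is true.
  8. {p2, ¬p9, p3} — p3 is true.
  9. {p3, p5} — p3 is true.
  10. {p11, p10, ¬p12} — p10 is true.
  11. {p6, p3} — p3 is true.
  12. {¬p1, ¬p2} — ¬p2 is true.
  13. {¬p10, p4} — p4 is true.
  14. {p1, p12} — p1 is true.
  15. {¬p12, p3} — p3 is true.
  16. {p5, ¬p1, p2} — p5 is true.
  17. {p3, ¬p11} — p3 is true.
  18. {p7, ¬p8, ¬p11} — ¬p8 is true.
  19. {p12, p7, ¬p2} — ¬p2 is true.
  20. {¬p4, p3} — p3 is true.
  21. {p5, ¬p3, ¬p10} — p5 is true.
  22. {p6, p5, p11} — p5 is true.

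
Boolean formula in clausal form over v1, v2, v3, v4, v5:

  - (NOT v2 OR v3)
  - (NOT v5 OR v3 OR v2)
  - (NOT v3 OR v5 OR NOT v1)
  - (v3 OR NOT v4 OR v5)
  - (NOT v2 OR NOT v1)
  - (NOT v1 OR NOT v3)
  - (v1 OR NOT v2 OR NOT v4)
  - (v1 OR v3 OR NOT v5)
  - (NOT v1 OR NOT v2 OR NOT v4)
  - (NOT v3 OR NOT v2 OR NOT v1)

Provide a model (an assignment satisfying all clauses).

v1=F  v2=F  v3=T  v4=T  v5=F

Check each clause:
  1. (v3 OR NOT v2) — v3 is true.
  2. (NOT v5 OR v3 OR v2) — v3 is true.
  3. (NOT v1 OR NOT v3 OR v5) — NOT v1 is true.
  4. (v5 OR v3 OR NOT v4) — v3 is true.
  5. (NOT v1 OR NOT v2) — NOT v1 is true.
  6. (NOT v1 OR NOT v3) — NOT v1 is true.
  7. (NOT v4 OR NOT v2 OR v1) — NOT v2 is true.
  8. (NOT v5 OR v3 OR v1) — v3 is true.
  9. (NOT v4 OR NOT v1 OR NOT v2) — NOT v2 is true.
  10. (NOT v1 OR NOT v3 OR NOT v2) — NOT v1 is true.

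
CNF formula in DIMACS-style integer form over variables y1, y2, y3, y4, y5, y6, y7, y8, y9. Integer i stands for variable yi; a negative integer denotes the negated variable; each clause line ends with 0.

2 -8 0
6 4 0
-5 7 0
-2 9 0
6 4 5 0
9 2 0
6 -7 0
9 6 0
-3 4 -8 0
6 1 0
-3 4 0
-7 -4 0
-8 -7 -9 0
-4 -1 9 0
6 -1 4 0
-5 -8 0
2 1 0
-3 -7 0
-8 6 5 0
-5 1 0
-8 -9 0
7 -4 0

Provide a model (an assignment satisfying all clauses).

y1=1, y2=1, y3=0, y4=0, y5=1, y6=1, y7=1, y8=0, y9=1

Pure literal: y3 appears only negated; assign y3 = False.
Pure literal: y6 appears only positively; assign y6 = True.
Branch on y1: take y1 = True.
Branch on y2: take y2 = True.
  then y9 is forced to True.
  then y8 is forced to False.
Try y4 = False.
For the remaining variables, y5 = True, y7 = True works.
Every clause has at least one true literal under this assignment.
Check each clause:
  1. (y2 \/ ~y8) — ~y8 is true.
  2. (y6 \/ y4) — y6 is true.
  3. (~y5 \/ y7) — y7 is true.
  4. (~y2 \/ y9) — y9 is true.
  5. (y5 \/ y6 \/ y4) — y5 is true.
  6. (y2 \/ y9) — y9 is true.
  7. (~y7 \/ y6) — y6 is true.
  8. (y6 \/ y9) — y9 is true.
  9. (y4 \/ ~y8 \/ ~y3) — ~y8 is true.
  10. (y1 \/ y6) — y1 is true.
  11. (y4 \/ ~y3) — ~y3 is true.
  12. (~y4 \/ ~y7) — ~y4 is true.
  13. (~y9 \/ ~y7 \/ ~y8) — ~y8 is true.
  14. (y9 \/ ~y1 \/ ~y4) — y9 is true.
  15. (y6 \/ ~y1 \/ y4) — y6 is true.
  16. (~y8 \/ ~y5) — ~y8 is true.
  17. (y1 \/ y2) — y1 is true.
  18. (~y3 \/ ~y7) — ~y3 is true.
  19. (y5 \/ ~y8 \/ y6) — ~y8 is true.
  20. (~y5 \/ y1) — y1 is true.
  21. (~y8 \/ ~y9) — ~y8 is true.
  22. (~y4 \/ y7) — ~y4 is true.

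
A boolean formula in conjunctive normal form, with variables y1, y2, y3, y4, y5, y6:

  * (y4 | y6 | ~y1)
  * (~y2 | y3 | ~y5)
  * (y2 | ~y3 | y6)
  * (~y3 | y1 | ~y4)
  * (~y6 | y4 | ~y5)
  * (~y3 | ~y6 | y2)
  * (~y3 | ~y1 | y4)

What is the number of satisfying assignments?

Case analysis on y3 and y4:
  y3=1, y4=1: remaining (y1,y2,y5,y6) ∈ {(1,1,0,0); (1,1,0,1); (1,1,1,0); (1,1,1,1)} — 4.
  y3=1, y4=0: remaining (y1,y2,y5,y6) ∈ {(0,1,0,0); (0,1,0,1); (0,1,1,0)} — 3.
  y3=0, y4=1: y1, y6 free; 3 ways for (y2,y5) × 2^2 = 12.
  y3=0, y4=0: 7 of the 16 assignments to (y1,y2,y5,y6) work.
Total: 4 + 3 + 12 + 7 = 26.

26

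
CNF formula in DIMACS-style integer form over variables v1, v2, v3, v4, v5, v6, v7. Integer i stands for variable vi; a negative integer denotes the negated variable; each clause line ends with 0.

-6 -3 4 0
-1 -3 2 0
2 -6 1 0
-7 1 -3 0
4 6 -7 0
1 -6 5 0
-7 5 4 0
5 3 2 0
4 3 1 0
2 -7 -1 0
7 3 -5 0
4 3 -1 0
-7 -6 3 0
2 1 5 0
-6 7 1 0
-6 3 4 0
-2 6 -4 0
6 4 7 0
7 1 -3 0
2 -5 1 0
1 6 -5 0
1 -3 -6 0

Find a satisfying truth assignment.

v1=True, v2=True, v3=True, v4=True, v5=False, v6=True, v7=True

Check each clause:
  1. (!v6 || v4 || !v3) — v4 is true.
  2. (!v3 || !v1 || v2) — v2 is true.
  3. (v1 || v2 || !v6) — v1 is true.
  4. (!v3 || v1 || !v7) — v1 is true.
  5. (!v7 || v4 || v6) — v4 is true.
  6. (!v6 || v1 || v5) — v1 is true.
  7. (!v7 || v4 || v5) — v4 is true.
  8. (v2 || v3 || v5) — v2 is true.
  9. (v4 || v3 || v1) — v1 is true.
  10. (!v1 || v2 || !v7) — v2 is true.
  11. (v3 || v7 || !v5) — v3 is true.
  12. (v3 || v4 || !v1) — v3 is true.
  13. (!v7 || !v6 || v3) — v3 is true.
  14. (v2 || v5 || v1) — v1 is true.
  15. (v1 || !v6 || v7) — v1 is true.
  16. (v4 || !v6 || v3) — v3 is true.
  17. (v6 || !v4 || !v2) — v6 is true.
  18. (v4 || v6 || v7) — v4 is true.
  19. (v1 || v7 || !v3) — v1 is true.
  20. (v2 || !v5 || v1) — v1 is true.
  21. (v6 || !v5 || v1) — v1 is true.
  22. (!v3 || v1 || !v6) — v1 is true.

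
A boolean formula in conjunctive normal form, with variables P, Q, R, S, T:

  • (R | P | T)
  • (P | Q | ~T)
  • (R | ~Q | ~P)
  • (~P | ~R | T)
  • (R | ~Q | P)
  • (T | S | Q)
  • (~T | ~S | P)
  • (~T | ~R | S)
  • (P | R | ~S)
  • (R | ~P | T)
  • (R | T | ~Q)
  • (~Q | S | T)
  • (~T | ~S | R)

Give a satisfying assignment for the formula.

P = 1, Q = 0, R = 0, S = 0, T = 1

Branch on P: take P = True.
Set Q = False and propagate.
The remaining clauses are satisfied by R = False, S = False, T = True.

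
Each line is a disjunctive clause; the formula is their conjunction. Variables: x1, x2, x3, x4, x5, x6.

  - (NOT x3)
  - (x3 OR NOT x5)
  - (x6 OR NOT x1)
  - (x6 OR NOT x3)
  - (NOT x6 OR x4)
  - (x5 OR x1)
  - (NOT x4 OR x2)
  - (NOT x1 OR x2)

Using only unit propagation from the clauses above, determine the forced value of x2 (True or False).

True

(NOT x3) stands alone — x3 = False.
In (x3 OR NOT x5), x3 is now false; NOT x5 must hold, so x5 = False.
From (x1 OR x5) and x5 = False: x1 = True.
From (NOT x1 OR x6) and x1 = True: x6 = True.
(x4 OR NOT x6) with x6 = True leaves only x4, so x4 = True.
From (NOT x4 OR x2) and x4 = True: x2 = True.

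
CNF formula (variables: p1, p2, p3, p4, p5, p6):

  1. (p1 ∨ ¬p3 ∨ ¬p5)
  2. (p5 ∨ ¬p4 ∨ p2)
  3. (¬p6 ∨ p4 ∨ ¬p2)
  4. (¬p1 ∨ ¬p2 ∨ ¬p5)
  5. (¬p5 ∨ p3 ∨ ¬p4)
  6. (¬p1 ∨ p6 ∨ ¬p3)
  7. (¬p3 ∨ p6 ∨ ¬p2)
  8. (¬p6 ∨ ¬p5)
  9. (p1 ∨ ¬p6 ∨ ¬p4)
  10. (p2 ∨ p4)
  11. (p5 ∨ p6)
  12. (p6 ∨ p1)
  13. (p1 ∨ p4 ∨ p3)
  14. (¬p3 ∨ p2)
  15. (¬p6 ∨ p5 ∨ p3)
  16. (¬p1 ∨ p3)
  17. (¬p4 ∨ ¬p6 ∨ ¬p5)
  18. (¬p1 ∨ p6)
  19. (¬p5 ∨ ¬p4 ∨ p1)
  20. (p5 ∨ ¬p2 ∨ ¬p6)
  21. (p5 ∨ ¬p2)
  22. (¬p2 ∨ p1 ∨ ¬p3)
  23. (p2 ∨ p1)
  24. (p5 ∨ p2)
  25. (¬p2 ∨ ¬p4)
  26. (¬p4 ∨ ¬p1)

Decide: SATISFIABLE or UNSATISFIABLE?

UNSATISFIABLE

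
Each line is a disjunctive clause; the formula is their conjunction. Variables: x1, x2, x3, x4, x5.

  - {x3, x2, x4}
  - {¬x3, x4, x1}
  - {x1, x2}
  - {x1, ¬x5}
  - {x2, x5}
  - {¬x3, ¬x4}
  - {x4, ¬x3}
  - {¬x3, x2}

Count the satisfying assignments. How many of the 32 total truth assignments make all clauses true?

7

The models are:
  x1=0 x2=1 x3=0 x4=0 x5=0
  x1=0 x2=1 x3=0 x4=1 x5=0
  x1=1 x2=0 x3=0 x4=1 x5=1
  x1=1 x2=1 x3=0 x4=0 x5=0
  x1=1 x2=1 x3=0 x4=0 x5=1
  x1=1 x2=1 x3=0 x4=1 x5=0
  x1=1 x2=1 x3=0 x4=1 x5=1
That's 7 in total.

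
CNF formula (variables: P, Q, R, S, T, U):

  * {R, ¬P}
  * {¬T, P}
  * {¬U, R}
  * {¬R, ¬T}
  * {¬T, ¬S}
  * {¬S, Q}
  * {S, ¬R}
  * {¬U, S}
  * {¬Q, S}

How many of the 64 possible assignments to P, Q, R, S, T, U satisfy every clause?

6

Satisfying assignments:
  P=0 Q=0 R=0 S=0 T=0 U=0
  P=0 Q=1 R=0 S=1 T=0 U=0
  P=0 Q=1 R=1 S=1 T=0 U=0
  P=0 Q=1 R=1 S=1 T=0 U=1
  P=1 Q=1 R=1 S=1 T=0 U=0
  P=1 Q=1 R=1 S=1 T=0 U=1
Count: 6.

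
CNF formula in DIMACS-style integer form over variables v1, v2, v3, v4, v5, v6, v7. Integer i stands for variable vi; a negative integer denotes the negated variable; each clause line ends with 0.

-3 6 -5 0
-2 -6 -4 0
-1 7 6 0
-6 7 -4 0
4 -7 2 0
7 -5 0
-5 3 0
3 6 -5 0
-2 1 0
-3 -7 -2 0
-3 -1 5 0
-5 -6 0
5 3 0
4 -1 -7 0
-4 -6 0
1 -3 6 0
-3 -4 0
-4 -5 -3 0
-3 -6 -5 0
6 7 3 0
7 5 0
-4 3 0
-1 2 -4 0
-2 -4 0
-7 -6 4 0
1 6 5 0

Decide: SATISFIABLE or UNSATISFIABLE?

v3 = True:
  v5 = True:
    propagation gives v6=True; an empty clause results — contradiction.
  v5 = False:
    propagation gives v1=False, v2=False, v7=False; an empty clause results — contradiction.
v3 = False:
  propagation gives v5=False; an empty clause results — contradiction.
Every branch closes, so no satisfying assignment exists.

UNSATISFIABLE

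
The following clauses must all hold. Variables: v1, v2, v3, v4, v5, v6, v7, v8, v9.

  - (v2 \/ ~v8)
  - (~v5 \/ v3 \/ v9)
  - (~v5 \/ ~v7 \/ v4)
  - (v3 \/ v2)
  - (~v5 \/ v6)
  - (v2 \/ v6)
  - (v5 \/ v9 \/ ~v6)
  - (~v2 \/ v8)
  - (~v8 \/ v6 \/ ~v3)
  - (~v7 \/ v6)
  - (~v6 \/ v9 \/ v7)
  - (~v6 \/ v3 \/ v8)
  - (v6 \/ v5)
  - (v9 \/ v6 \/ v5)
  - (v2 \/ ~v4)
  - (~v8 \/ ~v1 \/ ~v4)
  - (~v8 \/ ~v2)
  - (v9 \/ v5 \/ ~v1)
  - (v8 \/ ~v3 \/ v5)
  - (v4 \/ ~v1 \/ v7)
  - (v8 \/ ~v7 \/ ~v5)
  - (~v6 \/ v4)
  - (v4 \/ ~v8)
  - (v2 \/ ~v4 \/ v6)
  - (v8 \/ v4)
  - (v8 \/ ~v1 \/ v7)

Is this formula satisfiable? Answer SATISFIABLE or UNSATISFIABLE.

v6 = True:
  propagation gives v4=True, v2=True, v8=True; an empty clause results — contradiction.
v6 = False:
  propagation gives v5=False; an empty clause results — contradiction.
Every branch closes, so no satisfying assignment exists.

UNSATISFIABLE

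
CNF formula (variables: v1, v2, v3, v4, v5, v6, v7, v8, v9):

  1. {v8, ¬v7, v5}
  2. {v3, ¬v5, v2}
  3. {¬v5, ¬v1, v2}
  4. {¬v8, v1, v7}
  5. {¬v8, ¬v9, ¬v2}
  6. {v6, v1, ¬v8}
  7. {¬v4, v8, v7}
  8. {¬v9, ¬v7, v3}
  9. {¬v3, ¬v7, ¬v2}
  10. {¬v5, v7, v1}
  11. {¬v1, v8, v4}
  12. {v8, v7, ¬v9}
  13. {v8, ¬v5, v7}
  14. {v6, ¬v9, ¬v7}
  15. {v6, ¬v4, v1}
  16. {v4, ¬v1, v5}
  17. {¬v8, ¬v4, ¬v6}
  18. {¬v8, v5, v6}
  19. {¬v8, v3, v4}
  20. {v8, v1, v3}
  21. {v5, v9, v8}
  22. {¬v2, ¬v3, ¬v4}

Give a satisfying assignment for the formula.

v1 = False  v2 = False  v3 = True  v4 = False  v5 = True  v6 = False  v7 = True  v8 = False  v9 = False

Check each clause:
  1. {v8, v5, ¬v7} — v5 is true.
  2. {¬v5, v2, v3} — v3 is true.
  3. {¬v5, ¬v1, v2} — ¬v1 is true.
  4. {v7, ¬v8, v1} — ¬v8 is true.
  5. {¬v9, ¬v8, ¬v2} — ¬v8 is true.
  6. {¬v8, v6, v1} — ¬v8 is true.
  7. {v7, v8, ¬v4} — ¬v4 is true.
  8. {¬v7, ¬v9, v3} — v3 is true.
  9. {¬v2, ¬v3, ¬v7} — ¬v2 is true.
  10. {¬v5, v1, v7} — v7 is true.
  11. {v4, v8, ¬v1} — ¬v1 is true.
  12. {v7, ¬v9, v8} — v7 is true.
  13. {v7, v8, ¬v5} — v7 is true.
  14. {¬v7, ¬v9, v6} — ¬v9 is true.
  15. {¬v4, v6, v1} — ¬v4 is true.
  16. {v5, v4, ¬v1} — v5 is true.
  17. {¬v8, ¬v6, ¬v4} — ¬v8 is true.
  18. {v6, ¬v8, v5} — ¬v8 is true.
  19. {¬v8, v4, v3} — ¬v8 is true.
  20. {v8, v3, v1} — v3 is true.
  21. {v5, v9, v8} — v5 is true.
  22. {¬v4, ¬v2, ¬v3} — ¬v4 is true.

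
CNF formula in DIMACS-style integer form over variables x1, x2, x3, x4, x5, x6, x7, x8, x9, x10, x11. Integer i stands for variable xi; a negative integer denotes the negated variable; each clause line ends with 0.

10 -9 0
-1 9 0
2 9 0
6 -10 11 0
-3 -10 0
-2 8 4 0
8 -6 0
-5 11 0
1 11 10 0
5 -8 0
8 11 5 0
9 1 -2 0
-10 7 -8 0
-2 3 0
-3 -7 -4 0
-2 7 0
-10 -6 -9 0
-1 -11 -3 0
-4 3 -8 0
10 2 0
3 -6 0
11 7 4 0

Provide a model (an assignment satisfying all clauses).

Branch on x1: take x1 = True.
  then x9 is forced to True.
  then x10 is forced to True.
  then x3 is forced to False.
  then x2 is forced to False.
  then x6 is forced to False.
  then x11 is forced to True.
Set x4 = False and propagate.
The remaining clauses are satisfied by x5 = False, x7 = False, x8 = False.
Every clause has at least one true literal under this assignment.

x1=T  x2=F  x3=F  x4=F  x5=F  x6=F  x7=F  x8=F  x9=T  x10=T  x11=T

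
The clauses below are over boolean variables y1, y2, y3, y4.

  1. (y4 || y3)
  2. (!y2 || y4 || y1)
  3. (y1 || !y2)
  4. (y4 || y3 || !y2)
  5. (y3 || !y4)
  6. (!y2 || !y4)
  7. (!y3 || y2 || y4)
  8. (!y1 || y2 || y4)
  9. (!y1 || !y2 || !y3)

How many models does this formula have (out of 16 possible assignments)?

2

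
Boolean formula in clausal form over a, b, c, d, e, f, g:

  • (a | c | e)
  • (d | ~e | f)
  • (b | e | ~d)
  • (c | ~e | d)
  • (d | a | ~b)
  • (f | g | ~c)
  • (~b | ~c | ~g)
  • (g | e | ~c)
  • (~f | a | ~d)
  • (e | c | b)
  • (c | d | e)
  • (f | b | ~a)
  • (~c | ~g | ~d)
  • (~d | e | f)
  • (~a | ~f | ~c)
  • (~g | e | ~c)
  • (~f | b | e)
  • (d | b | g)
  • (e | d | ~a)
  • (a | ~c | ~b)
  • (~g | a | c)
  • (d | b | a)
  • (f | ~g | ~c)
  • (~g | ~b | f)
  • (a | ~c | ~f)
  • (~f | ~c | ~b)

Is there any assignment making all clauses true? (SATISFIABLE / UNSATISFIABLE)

SATISFIABLE

Branch on a: take a = True.
Try b = True.
Branch on c: take c = False.
For the remaining variables, d = True, e = False, f = True, g = True works.
Every clause has at least one true literal under this assignment.
So a = T, b = T, c = F, d = T, e = F, f = T, g = T is a satisfying assignment.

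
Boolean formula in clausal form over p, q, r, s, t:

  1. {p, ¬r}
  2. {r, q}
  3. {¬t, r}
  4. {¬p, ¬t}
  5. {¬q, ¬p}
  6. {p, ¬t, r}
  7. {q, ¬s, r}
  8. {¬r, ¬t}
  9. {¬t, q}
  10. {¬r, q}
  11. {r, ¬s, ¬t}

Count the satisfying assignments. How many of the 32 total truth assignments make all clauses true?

The models are:
  p=0 q=1 r=0 s=0 t=0
  p=0 q=1 r=0 s=1 t=0
That's 2 in total.

2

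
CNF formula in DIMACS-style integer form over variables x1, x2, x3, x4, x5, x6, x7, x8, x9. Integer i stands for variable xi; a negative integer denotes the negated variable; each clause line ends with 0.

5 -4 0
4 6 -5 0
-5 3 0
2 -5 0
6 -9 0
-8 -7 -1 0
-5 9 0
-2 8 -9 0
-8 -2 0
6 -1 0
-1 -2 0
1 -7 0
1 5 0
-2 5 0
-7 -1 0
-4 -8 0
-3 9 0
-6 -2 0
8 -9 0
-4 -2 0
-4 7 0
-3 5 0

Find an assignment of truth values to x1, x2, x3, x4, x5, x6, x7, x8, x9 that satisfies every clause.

Branch on x1: take x1 = True.
  then x6 is forced to True.
  then x2 is forced to False.
  then x5 is forced to False.
  then x4 is forced to False.
  then x7 is forced to False.
  then x3 is forced to False.
Set x8 = True and propagate.
x9 is now unconstrained; take x9 = False.
Every clause has at least one true literal under this assignment.
Check each clause:
  1. (~x4 | x5) — ~x4 is true.
  2. (~x5 | x4 | x6) — ~x5 is true.
  3. (x3 | ~x5) — ~x5 is true.
  4. (x2 | ~x5) — ~x5 is true.
  5. (x6 | ~x9) — x6 is true.
  6. (~x8 | ~x7 | ~x1) — ~x7 is true.
  7. (~x5 | x9) — ~x5 is true.
  8. (x8 | ~x2 | ~x9) — x8 is true.
  9. (~x8 | ~x2) — ~x2 is true.
  10. (~x1 | x6) — x6 is true.
  11. (~x1 | ~x2) — ~x2 is true.
  12. (x1 | ~x7) — ~x7 is true.
  13. (x5 | x1) — x1 is true.
  14. (x5 | ~x2) — ~x2 is true.
  15. (~x1 | ~x7) — ~x7 is true.
  16. (~x8 | ~x4) — ~x4 is true.
  17. (~x3 | x9) — ~x3 is true.
  18. (~x2 | ~x6) — ~x2 is true.
  19. (~x9 | x8) — x8 is true.
  20. (~x4 | ~x2) — ~x4 is true.
  21. (x7 | ~x4) — ~x4 is true.
  22. (x5 | ~x3) — ~x3 is true.

x1=1  x2=0  x3=0  x4=0  x5=0  x6=1  x7=0  x8=1  x9=0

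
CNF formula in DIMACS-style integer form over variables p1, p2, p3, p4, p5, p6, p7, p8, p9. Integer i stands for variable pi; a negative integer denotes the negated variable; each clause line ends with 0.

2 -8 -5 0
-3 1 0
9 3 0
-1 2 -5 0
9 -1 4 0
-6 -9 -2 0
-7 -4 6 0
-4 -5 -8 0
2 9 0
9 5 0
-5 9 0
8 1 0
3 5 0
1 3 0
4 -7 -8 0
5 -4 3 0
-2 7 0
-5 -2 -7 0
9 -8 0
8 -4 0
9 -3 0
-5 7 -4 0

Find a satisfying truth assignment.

p1=True, p2=True, p3=True, p4=False, p5=False, p6=False, p7=True, p8=False, p9=True

Check each clause:
  1. (¬p5 ∨ p2 ∨ ¬p8) — ¬p8 is true.
  2. (¬p3 ∨ p1) — p1 is true.
  3. (p9 ∨ p3) — p9 is true.
  4. (¬p1 ∨ p2 ∨ ¬p5) — p2 is true.
  5. (p4 ∨ p9 ∨ ¬p1) — p9 is true.
  6. (¬p2 ∨ ¬p6 ∨ ¬p9) — ¬p6 is true.
  7. (p6 ∨ ¬p4 ∨ ¬p7) — ¬p4 is true.
  8. (¬p5 ∨ ¬p4 ∨ ¬p8) — ¬p8 is true.
  9. (p2 ∨ p9) — p9 is true.
  10. (p9 ∨ p5) — p9 is true.
  11. (p9 ∨ ¬p5) — p9 is true.
  12. (p8 ∨ p1) — p1 is true.
  13. (p3 ∨ p5) — p3 is true.
  14. (p1 ∨ p3) — p1 is true.
  15. (¬p7 ∨ ¬p8 ∨ p4) — ¬p8 is true.
  16. (¬p4 ∨ p5 ∨ p3) — p3 is true.
  17. (¬p2 ∨ p7) — p7 is true.
  18. (¬p5 ∨ ¬p2 ∨ ¬p7) — ¬p5 is true.
  19. (p9 ∨ ¬p8) — ¬p8 is true.
  20. (¬p4 ∨ p8) — ¬p4 is true.
  21. (p9 ∨ ¬p3) — p9 is true.
  22. (¬p4 ∨ ¬p5 ∨ p7) — ¬p5 is true.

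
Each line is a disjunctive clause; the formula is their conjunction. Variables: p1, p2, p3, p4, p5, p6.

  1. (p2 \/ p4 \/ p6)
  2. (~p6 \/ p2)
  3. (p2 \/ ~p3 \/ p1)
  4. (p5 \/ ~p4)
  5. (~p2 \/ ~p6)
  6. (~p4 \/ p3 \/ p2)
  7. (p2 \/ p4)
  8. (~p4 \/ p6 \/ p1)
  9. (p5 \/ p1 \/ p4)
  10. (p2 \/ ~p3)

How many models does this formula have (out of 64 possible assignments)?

8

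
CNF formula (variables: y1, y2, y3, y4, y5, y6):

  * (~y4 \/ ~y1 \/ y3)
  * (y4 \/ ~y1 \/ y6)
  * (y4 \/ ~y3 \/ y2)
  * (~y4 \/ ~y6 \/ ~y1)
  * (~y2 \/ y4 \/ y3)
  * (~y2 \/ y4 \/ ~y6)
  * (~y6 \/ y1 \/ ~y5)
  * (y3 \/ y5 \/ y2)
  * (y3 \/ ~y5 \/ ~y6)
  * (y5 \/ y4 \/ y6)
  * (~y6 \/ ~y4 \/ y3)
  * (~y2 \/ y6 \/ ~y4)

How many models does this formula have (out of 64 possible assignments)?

Case analysis on y4 and y6:
  y4=1, y6=1: remaining (y1,y2,y3,y5) ∈ {(0,0,1,0); (0,1,1,0)} — 2.
  y4=1, y6=0: 5 of the 16 assignments to (y1,y2,y3,y5) work.
  y4=0, y6=1: a clause becomes empty — 0.
  y4=0, y6=0: remaining (y1,y2,y3,y5) ∈ {(0,0,0,1); (0,1,1,1)} — 2.
Total: 2 + 5 + 0 + 2 = 9.

9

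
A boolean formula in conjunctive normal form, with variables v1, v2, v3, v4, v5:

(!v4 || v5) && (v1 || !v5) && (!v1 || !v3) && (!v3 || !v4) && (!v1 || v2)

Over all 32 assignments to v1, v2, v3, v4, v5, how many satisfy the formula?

Split on v1, then v3.
  v1=1, v3=1: a clause becomes empty — 0.
  v1=1, v3=0: remaining (v2,v4,v5) ∈ {(1,0,0); (1,0,1); (1,1,1)} — 3.
  v1=0, v3=1: remaining (v2,v4,v5) ∈ {(0,0,0); (1,0,0)} — 2.
  v1=0, v3=0: remaining (v2,v4,v5) ∈ {(0,0,0); (1,0,0)} — 2.
Total: 0 + 3 + 2 + 2 = 7.

7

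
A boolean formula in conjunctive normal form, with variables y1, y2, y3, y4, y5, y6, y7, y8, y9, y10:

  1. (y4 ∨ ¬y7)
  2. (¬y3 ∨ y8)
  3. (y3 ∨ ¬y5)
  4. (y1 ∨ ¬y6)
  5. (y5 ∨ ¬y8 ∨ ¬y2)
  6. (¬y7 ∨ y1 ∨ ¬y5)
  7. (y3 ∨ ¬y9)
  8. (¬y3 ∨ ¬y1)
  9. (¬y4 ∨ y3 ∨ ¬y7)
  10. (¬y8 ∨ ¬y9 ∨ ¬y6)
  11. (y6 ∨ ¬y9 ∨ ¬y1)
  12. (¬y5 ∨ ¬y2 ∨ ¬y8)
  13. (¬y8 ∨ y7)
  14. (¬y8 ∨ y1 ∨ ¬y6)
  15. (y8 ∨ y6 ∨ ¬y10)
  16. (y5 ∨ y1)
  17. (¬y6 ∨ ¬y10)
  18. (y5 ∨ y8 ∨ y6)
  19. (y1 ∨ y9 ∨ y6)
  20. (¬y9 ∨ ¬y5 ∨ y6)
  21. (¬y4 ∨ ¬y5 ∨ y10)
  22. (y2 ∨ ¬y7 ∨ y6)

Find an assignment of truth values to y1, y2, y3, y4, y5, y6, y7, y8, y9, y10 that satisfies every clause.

y1=True, y2=True, y3=False, y4=False, y5=False, y6=True, y7=False, y8=False, y9=False, y10=False

Try y1 = True.
  then y3 is forced to False.
  then y5 is forced to False.
  then y9 is forced to False.
Branch on y2: take y2 = True.
  then y8 is forced to False.
  then y6 is forced to True.
  then y10 is forced to False.
The remaining clauses are satisfied by y4 = False, y7 = False.
Every clause has at least one true literal under this assignment.
Check each clause:
  1. (¬y7 ∨ y4) — ¬y7 is true.
  2. (y8 ∨ ¬y3) — ¬y3 is true.
  3. (¬y5 ∨ y3) — ¬y5 is true.
  4. (y1 ∨ ¬y6) — y1 is true.
  5. (y5 ∨ ¬y8 ∨ ¬y2) — ¬y8 is true.
  6. (y1 ∨ ¬y5 ∨ ¬y7) — ¬y7 is true.
  7. (y3 ∨ ¬y9) — ¬y9 is true.
  8. (¬y1 ∨ ¬y3) — ¬y3 is true.
  9. (¬y4 ∨ ¬y7 ∨ y3) — ¬y7 is true.
  10. (¬y9 ∨ ¬y6 ∨ ¬y8) — ¬y8 is true.
  11. (¬y9 ∨ ¬y1 ∨ y6) — y6 is true.
  12. (¬y8 ∨ ¬y5 ∨ ¬y2) — ¬y8 is true.
  13. (¬y8 ∨ y7) — ¬y8 is true.
  14. (¬y6 ∨ ¬y8 ∨ y1) — ¬y8 is true.
  15. (y8 ∨ ¬y10 ∨ y6) — ¬y10 is true.
  16. (y5 ∨ y1) — y1 is true.
  17. (¬y10 ∨ ¬y6) — ¬y10 is true.
  18. (y6 ∨ y5 ∨ y8) — y6 is true.
  19. (y6 ∨ y1 ∨ y9) — y6 is true.
  20. (¬y9 ∨ y6 ∨ ¬y5) — ¬y5 is true.
  21. (¬y4 ∨ ¬y5 ∨ y10) — ¬y5 is true.
  22. (y6 ∨ ¬y7 ∨ y2) — ¬y7 is true.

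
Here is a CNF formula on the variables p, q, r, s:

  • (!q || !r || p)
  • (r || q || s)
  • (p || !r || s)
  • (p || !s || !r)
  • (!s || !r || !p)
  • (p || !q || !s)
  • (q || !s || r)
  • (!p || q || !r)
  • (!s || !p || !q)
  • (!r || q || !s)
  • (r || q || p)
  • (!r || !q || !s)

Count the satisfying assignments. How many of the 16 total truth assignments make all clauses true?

3

Satisfying assignments:
  p=F q=T r=F s=F
  p=T q=T r=F s=F
  p=T q=T r=T s=F
Count: 3.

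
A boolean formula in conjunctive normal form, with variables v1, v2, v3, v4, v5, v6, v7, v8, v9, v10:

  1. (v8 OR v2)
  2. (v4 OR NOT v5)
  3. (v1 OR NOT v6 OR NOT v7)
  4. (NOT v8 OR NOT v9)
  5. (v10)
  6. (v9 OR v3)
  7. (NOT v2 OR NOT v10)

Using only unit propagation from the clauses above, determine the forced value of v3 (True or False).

Unit clause (v10) sets v10 = True.
In (NOT v2 OR NOT v10), NOT v10 is now false; NOT v2 must hold, so v2 = False.
From (v2 OR v8) and v2 = False: v8 = True.
(NOT v9 OR NOT v8): since v8 = True, the clause reduces to (NOT v9). v9 = False.
From (v3 OR v9) and v9 = False: v3 = True.

True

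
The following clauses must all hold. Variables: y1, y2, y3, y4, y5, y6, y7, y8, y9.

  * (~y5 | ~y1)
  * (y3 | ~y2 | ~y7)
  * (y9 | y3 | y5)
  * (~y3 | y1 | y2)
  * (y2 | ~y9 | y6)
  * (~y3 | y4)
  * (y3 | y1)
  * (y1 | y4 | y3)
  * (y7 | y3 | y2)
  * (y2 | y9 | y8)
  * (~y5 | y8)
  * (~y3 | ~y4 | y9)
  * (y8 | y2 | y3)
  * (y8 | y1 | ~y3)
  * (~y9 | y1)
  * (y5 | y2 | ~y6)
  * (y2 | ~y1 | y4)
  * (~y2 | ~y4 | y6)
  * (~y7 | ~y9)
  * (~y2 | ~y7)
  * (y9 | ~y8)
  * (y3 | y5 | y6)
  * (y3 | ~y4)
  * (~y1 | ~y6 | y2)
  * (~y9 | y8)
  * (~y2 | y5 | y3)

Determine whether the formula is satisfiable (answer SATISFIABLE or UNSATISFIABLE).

Set y1 = True and propagate.
  then y5 is forced to False.
Branch on y2: take y2 = True.
  then y7 is forced to False.
  then y3 is forced to True.
  then y4 is forced to True.
  then y9 is forced to True.
  then y6 is forced to True.
  then y8 is forced to True.
Every clause has at least one true literal under this assignment.
So y1=1, y2=1, y3=1, y4=1, y5=0, y6=1, y7=0, y8=1, y9=1 is a satisfying assignment.

SATISFIABLE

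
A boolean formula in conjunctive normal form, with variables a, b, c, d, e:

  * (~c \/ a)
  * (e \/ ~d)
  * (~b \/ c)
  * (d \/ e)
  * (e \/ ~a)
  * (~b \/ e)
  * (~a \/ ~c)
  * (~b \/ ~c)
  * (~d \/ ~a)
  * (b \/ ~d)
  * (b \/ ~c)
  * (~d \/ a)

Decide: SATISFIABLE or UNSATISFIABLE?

SATISFIABLE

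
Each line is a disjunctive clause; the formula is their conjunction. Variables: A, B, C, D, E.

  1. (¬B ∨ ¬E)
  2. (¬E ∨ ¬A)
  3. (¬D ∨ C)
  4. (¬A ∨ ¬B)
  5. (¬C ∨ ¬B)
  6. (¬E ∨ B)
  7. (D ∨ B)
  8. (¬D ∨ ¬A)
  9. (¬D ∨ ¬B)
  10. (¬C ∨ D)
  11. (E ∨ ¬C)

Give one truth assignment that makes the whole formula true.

A=F, B=T, C=F, D=F, E=F

A occurs only negated in the remaining clauses — set A = False.
Try B = True.
  then E is forced to False.
  then C is forced to False.
  then D is forced to False.
Check each clause:
  1. (¬E ∨ ¬B) — ¬E is true.
  2. (¬E ∨ ¬A) — ¬E is true.
  3. (C ∨ ¬D) — ¬D is true.
  4. (¬B ∨ ¬A) — ¬A is true.
  5. (¬C ∨ ¬B) — ¬C is true.
  6. (¬E ∨ B) — B is true.
  7. (D ∨ B) — B is true.
  8. (¬D ∨ ¬A) — ¬D is true.
  9. (¬B ∨ ¬D) — ¬D is true.
  10. (¬C ∨ D) — ¬C is true.
  11. (¬C ∨ E) — ¬C is true.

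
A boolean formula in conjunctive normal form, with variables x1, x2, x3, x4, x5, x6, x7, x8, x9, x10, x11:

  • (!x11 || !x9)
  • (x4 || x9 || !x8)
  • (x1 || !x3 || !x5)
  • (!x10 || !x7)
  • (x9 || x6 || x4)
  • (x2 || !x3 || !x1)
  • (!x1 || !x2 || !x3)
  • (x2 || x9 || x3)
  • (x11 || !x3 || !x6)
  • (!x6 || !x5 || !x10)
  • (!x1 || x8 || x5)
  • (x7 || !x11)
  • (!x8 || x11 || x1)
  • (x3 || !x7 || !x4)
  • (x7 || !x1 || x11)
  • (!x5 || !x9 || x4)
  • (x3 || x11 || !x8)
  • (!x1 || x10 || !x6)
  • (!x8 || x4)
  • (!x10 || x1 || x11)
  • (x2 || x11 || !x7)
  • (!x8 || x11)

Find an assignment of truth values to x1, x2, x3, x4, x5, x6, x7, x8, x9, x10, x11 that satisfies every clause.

x1 = F, x2 = F, x3 = F, x4 = T, x5 = F, x6 = T, x7 = F, x8 = F, x9 = T, x10 = F, x11 = F

Check each clause:
  1. (!x11 || !x9) — !x11 is true.
  2. (!x8 || x4 || x9) — !x8 is true.
  3. (!x3 || x1 || !x5) — !x5 is true.
  4. (!x7 || !x10) — !x7 is true.
  5. (x9 || x4 || x6) — x9 is true.
  6. (x2 || !x3 || !x1) — !x3 is true.
  7. (!x1 || !x3 || !x2) — !x3 is true.
  8. (x3 || x9 || x2) — x9 is true.
  9. (!x6 || !x3 || x11) — !x3 is true.
  10. (!x6 || !x5 || !x10) — !x5 is true.
  11. (x5 || x8 || !x1) — !x1 is true.
  12. (x7 || !x11) — !x11 is true.
  13. (x11 || x1 || !x8) — !x8 is true.
  14. (!x7 || x3 || !x4) — !x7 is true.
  15. (x7 || !x1 || x11) — !x1 is true.
  16. (!x9 || !x5 || x4) — !x5 is true.
  17. (!x8 || x3 || x11) — !x8 is true.
  18. (!x6 || !x1 || x10) — !x1 is true.
  19. (!x8 || x4) — !x8 is true.
  20. (x1 || x11 || !x10) — !x10 is true.
  21. (x2 || !x7 || x11) — !x7 is true.
  22. (x11 || !x8) — !x8 is true.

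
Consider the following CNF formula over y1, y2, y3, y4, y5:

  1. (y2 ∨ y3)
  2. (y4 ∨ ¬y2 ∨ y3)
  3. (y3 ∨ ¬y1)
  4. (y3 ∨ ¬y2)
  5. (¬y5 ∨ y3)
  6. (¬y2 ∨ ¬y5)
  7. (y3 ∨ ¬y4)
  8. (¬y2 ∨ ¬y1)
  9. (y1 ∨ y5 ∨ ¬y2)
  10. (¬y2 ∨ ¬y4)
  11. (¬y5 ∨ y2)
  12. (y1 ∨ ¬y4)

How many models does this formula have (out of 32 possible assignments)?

The models are:
  y1=F y2=F y3=T y4=F y5=F
  y1=T y2=F y3=T y4=F y5=F
  y1=T y2=F y3=T y4=T y5=F
Count: 3.

3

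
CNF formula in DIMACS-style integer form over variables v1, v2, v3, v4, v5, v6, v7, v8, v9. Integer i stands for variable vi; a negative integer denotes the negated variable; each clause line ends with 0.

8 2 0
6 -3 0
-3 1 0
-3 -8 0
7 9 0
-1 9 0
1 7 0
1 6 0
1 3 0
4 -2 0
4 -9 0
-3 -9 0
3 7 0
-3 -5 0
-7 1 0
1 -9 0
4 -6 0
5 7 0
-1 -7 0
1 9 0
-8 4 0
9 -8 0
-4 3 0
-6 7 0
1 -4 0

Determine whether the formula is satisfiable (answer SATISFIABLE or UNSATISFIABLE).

UNSATISFIABLE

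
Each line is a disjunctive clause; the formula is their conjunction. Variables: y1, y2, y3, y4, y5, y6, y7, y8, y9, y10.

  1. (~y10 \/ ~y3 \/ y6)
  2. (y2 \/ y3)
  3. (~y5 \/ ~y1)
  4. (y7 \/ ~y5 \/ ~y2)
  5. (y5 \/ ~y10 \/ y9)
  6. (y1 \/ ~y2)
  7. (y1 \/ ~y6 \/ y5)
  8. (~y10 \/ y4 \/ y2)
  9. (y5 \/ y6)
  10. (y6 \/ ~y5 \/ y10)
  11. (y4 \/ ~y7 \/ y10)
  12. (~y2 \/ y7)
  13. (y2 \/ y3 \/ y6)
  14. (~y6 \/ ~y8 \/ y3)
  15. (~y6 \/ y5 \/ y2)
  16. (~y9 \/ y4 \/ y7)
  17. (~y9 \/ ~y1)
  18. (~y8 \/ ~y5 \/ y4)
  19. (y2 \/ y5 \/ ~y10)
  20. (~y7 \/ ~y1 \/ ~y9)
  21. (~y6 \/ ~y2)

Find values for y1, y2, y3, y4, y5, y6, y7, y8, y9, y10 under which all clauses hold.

y1=False, y2=False, y3=True, y4=True, y5=True, y6=True, y7=True, y8=False, y9=True, y10=True

y4 occurs only positively in the remaining clauses — set y4 = True.
y8 occurs only negated in the remaining clauses — set y8 = False.
Try y1 = False.
  then y2 is forced to False.
  then y3 is forced to True.
Try y5 = True.
Branch on y6: take y6 = True.
y7, y9, y10 are now unconstrained; take y7 = True, y9 = True, y10 = True.
Every clause has at least one true literal under this assignment.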